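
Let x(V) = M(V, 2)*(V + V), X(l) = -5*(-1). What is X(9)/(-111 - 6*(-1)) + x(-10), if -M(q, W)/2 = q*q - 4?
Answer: 80639/21 ≈ 3840.0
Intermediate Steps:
X(l) = 5
M(q, W) = 8 - 2*q² (M(q, W) = -2*(q*q - 4) = -2*(q² - 4) = -2*(-4 + q²) = 8 - 2*q²)
x(V) = 2*V*(8 - 2*V²) (x(V) = (8 - 2*V²)*(V + V) = (8 - 2*V²)*(2*V) = 2*V*(8 - 2*V²))
X(9)/(-111 - 6*(-1)) + x(-10) = 5/(-111 - 6*(-1)) + 4*(-10)*(4 - 1*(-10)²) = 5/(-111 + 6) + 4*(-10)*(4 - 1*100) = 5/(-105) + 4*(-10)*(4 - 100) = -1/105*5 + 4*(-10)*(-96) = -1/21 + 3840 = 80639/21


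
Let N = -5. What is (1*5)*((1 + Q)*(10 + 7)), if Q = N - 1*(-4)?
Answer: 0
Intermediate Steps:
Q = -1 (Q = -5 - 1*(-4) = -5 + 4 = -1)
(1*5)*((1 + Q)*(10 + 7)) = (1*5)*((1 - 1)*(10 + 7)) = 5*(0*17) = 5*0 = 0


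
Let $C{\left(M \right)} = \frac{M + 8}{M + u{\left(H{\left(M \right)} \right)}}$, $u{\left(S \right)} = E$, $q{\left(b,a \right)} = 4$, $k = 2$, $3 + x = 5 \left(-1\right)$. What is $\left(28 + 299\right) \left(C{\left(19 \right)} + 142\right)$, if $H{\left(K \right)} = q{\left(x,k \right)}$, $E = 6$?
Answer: $\frac{1169679}{25} \approx 46787.0$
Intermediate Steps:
$x = -8$ ($x = -3 + 5 \left(-1\right) = -3 - 5 = -8$)
$H{\left(K \right)} = 4$
$u{\left(S \right)} = 6$
$C{\left(M \right)} = \frac{8 + M}{6 + M}$ ($C{\left(M \right)} = \frac{M + 8}{M + 6} = \frac{8 + M}{6 + M}$)
$\left(28 + 299\right) \left(C{\left(19 \right)} + 142\right) = \left(28 + 299\right) \left(\frac{8 + 19}{6 + 19} + 142\right) = 327 \left(\frac{1}{25} \cdot 27 + 142\right) = 327 \left(\frac{27}{25} + 142\right) = 327 \cdot \frac{3577}{25} = \frac{1169679}{25}$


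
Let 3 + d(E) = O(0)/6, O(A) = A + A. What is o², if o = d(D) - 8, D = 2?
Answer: 121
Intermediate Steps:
O(A) = 2*A
d(E) = -3 (d(E) = -3 + (2*0)/6 = -3 + 0*(⅙) = -3 + 0 = -3)
o = -11 (o = -3 - 8 = -11)
o² = (-11)² = 121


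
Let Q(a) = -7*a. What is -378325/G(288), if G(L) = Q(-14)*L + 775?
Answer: -378325/28999 ≈ -13.046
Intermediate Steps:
G(L) = 775 + 98*L (G(L) = (-7*(-14))*L + 775 = 98*L + 775 = 775 + 98*L)
-378325/G(288) = -378325/(775 + 98*288) = -378325/(775 + 28224) = -378325/28999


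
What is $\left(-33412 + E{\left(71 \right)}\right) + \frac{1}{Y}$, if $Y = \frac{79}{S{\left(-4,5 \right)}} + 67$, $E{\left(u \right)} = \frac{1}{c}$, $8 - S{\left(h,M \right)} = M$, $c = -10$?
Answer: $- \frac{1871077}{56} \approx -33412.0$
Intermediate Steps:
$S{\left(h,M \right)} = 8 - M$
$E{\left(u \right)} = - \frac{1}{10}$ ($E{\left(u \right)} = \frac{1}{-10} = - \frac{1}{10}$)
$Y = \frac{280}{3}$ ($Y = \frac{79}{8 - 5} + 67 = \frac{79}{3} + 67 = \frac{280}{3} \approx 93.333$)
$\left(-33412 + E{\left(71 \right)}\right) + \frac{1}{Y} = \left(-33412 - \frac{1}{10}\right) + \frac{1}{\frac{280}{3}} = - \frac{334121}{10} + \frac{3}{280} = - \frac{1871077}{56}$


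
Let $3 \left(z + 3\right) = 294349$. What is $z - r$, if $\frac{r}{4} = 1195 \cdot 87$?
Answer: $- \frac{953240}{3} \approx -3.1775 \cdot 10^{5}$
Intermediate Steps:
$z = \frac{294340}{3}$ ($z = -3 + \frac{1}{3} \cdot 294349 = -3 + \frac{294349}{3} = \frac{294340}{3} \approx 98113.0$)
$r = 415860$ ($r = 4 \cdot 1195 \cdot 87 = 4 \cdot 103965 = 415860$)
$z - r = \frac{294340}{3} - 415860 = - \frac{953240}{3}$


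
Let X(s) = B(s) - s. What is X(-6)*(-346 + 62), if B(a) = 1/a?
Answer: -4970/3 ≈ -1656.7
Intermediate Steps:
B(a) = 1/a
X(s) = 1/s - s
X(-6)*(-346 + 62) = (1/(-6) - 1*(-6))*(-346 + 62) = (-1/6 + 6)*(-284) = (35/6)*(-284) = -4970/3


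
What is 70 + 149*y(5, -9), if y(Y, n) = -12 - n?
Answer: -377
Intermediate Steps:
70 + 149*y(5, -9) = 70 + 149*(-12 - 1*(-9)) = 70 + 149*(-12 + 9) = 70 + 149*(-3) = 70 - 447 = -377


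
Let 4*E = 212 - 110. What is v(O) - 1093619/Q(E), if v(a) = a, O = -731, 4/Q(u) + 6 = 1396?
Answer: -760066667/2 ≈ -3.8003e+8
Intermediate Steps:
E = 51/2 (E = (212 - 110)/4 = (¼)*102 = 51/2 ≈ 25.500)
Q(u) = 2/695 (Q(u) = 4/(-6 + 1396) = 4/1390 = 4*(1/1390) = 2/695)
v(O) - 1093619/Q(E) = -731 - 1093619/2/695 = -731 - 1093619*695/2 = -731 - 760065205/2 = -760066667/2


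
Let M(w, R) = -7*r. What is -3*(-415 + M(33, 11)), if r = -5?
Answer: 1140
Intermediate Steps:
M(w, R) = 35 (M(w, R) = -7*(-5) = 35)
-3*(-415 + M(33, 11)) = -3*(-415 + 35) = -3*(-380) = 1140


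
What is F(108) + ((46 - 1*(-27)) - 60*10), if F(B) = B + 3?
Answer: -416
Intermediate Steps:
F(B) = 3 + B
F(108) + ((46 - 1*(-27)) - 60*10) = (3 + 108) + ((46 - 1*(-27)) - 60*10) = 111 + ((46 + 27) - 600) = 111 + (73 - 600) = 111 - 527 = -416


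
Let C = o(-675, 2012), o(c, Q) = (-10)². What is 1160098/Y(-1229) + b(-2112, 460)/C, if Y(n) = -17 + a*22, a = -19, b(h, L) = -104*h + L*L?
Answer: 3579154/2175 ≈ 1645.6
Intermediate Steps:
b(h, L) = L² - 104*h (b(h, L) = -104*h + L² = L² - 104*h)
o(c, Q) = 100
C = 100
Y(n) = -435 (Y(n) = -17 - 19*22 = -17 - 418 = -435)
1160098/Y(-1229) + b(-2112, 460)/C = 1160098/(-435) + (460² - 104*(-2112))/100 = 1160098*(-1/435) + (211600 + 219648)*(1/100) = -1160098/435 + 431248*(1/100) = -1160098/435 + 107812/25 = 3579154/2175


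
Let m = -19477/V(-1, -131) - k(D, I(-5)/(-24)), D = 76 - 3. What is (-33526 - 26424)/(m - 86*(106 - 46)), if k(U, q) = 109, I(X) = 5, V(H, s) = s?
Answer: 3926725/335381 ≈ 11.708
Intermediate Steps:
D = 73
m = 5198/131 (m = -19477/(-131) - 1*109 = -19477*(-1/131) - 109 = 19477/131 - 109 = 5198/131 ≈ 39.679)
(-33526 - 26424)/(m - 86*(106 - 46)) = (-33526 - 26424)/(5198/131 - 86*(106 - 46)) = -59950/(5198/131 - 86*60) = -59950/(5198/131 - 5160) = -59950/(-670762/131) = -59950*(-131/670762) = 3926725/335381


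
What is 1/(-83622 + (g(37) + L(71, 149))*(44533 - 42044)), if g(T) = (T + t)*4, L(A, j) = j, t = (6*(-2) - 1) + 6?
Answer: 1/585919 ≈ 1.7067e-6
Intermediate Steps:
t = -7 (t = (-12 - 1) + 6 = -13 + 6 = -7)
g(T) = -28 + 4*T (g(T) = (T - 7)*4 = (-7 + T)*4 = -28 + 4*T)
1/(-83622 + (g(37) + L(71, 149))*(44533 - 42044)) = 1/(-83622 + ((-28 + 4*37) + 149)*(44533 - 42044)) = 1/(-83622 + ((-28 + 148) + 149)*2489) = 1/(-83622 + (120 + 149)*2489) = 1/(-83622 + 269*2489) = 1/(-83622 + 669541) = 1/585919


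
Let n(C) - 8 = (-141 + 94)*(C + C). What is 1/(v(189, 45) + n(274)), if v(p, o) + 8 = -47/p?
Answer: -189/4867931 ≈ -3.8826e-5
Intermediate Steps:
v(p, o) = -8 - 47/p
n(C) = 8 - 94*C (n(C) = 8 + (-141 + 94)*(C + C) = 8 - 94*C)
1/(v(189, 45) + n(274)) = 1/((-8 - 47/189) + (8 - 94*274)) = 1/((-8 - 47*1/189) + (8 - 25756)) = 1/((-8 - 47/189) - 25748) = 1/(-1559/189 - 25748) = 1/(-4867931/189) = -189/4867931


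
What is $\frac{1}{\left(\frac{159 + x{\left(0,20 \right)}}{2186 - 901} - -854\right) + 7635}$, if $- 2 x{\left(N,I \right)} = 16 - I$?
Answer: $\frac{1285}{10908526} \approx 0.0001178$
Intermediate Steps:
$x{\left(N,I \right)} = -8 + \frac{I}{2}$ ($x{\left(N,I \right)} = - \frac{16 - I}{2} = -8 + \frac{I}{2}$)
$\frac{1}{\left(\frac{159 + x{\left(0,20 \right)}}{2186 - 901} - -854\right) + 7635} = \frac{1}{\left(\frac{159 + \left(-8 + \frac{1}{2} \cdot 20\right)}{2186 - 901} - -854\right) + 7635} = \frac{1}{\left(\frac{159 + \left(-8 + 10\right)}{1285} + 854\right) + 7635} = \frac{1}{\left(\left(159 + 2\right) \frac{1}{1285} + 854\right) + 7635} = \frac{1}{\left(161 \cdot \frac{1}{1285} + 854\right) + 7635} = \frac{1}{\left(\frac{161}{1285} + 854\right) + 7635} = \frac{1}{\frac{1097551}{1285} + 7635} = \frac{1}{\frac{10908526}{1285}} = \frac{1285}{10908526}$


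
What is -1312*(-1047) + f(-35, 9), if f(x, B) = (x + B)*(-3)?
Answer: 1373742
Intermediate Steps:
f(x, B) = -3*B - 3*x (f(x, B) = (B + x)*(-3) = -3*B - 3*x)
-1312*(-1047) + f(-35, 9) = -1312*(-1047) + (-3*9 - 3*(-35)) = 1373664 + (-27 + 105) = 1373664 + 78 = 1373742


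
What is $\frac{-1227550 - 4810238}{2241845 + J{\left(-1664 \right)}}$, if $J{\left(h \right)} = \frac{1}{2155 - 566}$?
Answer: $- \frac{4797022566}{1781145853} \approx -2.6932$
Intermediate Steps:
$J{\left(h \right)} = \frac{1}{1589}$
$\frac{-1227550 - 4810238}{2241845 + J{\left(-1664 \right)}} = \frac{-1227550 - 4810238}{2241845 + \frac{1}{1589}} = - \frac{6037788}{\frac{3562291706}{1589}} = \left(-6037788\right) \frac{1589}{3562291706} = - \frac{4797022566}{1781145853}$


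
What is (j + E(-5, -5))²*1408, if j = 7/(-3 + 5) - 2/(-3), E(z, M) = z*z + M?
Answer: 7400800/9 ≈ 8.2231e+5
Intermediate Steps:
E(z, M) = M + z² (E(z, M) = z² + M = M + z²)
j = 25/6 (j = 7/2 - 2*(-⅓) = 7*(½) + ⅔ = 7/2 + ⅔ = 25/6 ≈ 4.1667)
(j + E(-5, -5))²*1408 = (25/6 + (-5 + (-5)²))²*1408 = (25/6 + (-5 + 25))²*1408 = (25/6 + 20)²*1408 = (145/6)²*1408 = (21025/36)*1408 = 7400800/9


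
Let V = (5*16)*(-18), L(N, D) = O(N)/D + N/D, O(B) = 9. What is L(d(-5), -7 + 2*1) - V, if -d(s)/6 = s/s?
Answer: 7197/5 ≈ 1439.4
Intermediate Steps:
d(s) = -6 (d(s) = -6*s/s = -6*1 = -6)
L(N, D) = 9/D + N/D
V = -1440 (V = 80*(-18) = -1440)
L(d(-5), -7 + 2*1) - V = (9 - 6)/(-7 + 2*1) - 1*(-1440) = 3/(-7 + 2) + 1440 = 3/(-5) + 1440 = -1/5*3 + 1440 = -3/5 + 1440 = 7197/5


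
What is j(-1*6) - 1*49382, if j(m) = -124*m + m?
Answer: -48644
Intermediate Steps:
j(m) = -123*m
j(-1*6) - 1*49382 = -(-123)*6 - 1*49382 = -123*(-6) - 49382 = 738 - 49382 = -48644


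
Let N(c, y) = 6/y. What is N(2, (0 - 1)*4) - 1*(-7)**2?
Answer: -101/2 ≈ -50.500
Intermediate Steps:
N(2, (0 - 1)*4) - 1*(-7)**2 = 6/(((0 - 1)*4)) - 1*(-7)**2 = 6/((-1*4)) - 1*49 = 6/(-4) - 49 = 6*(-1/4) - 49 = -3/2 - 49 = -101/2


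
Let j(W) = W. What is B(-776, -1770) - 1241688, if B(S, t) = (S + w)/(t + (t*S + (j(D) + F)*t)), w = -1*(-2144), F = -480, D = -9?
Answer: -115750155303/93220 ≈ -1.2417e+6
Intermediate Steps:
w = 2144
B(S, t) = (2144 + S)/(-488*t + S*t) (B(S, t) = (S + 2144)/(t + (t*S + (-9 - 480)*t)) = (2144 + S)/(t + (S*t - 489*t)) = (2144 + S)/(t + (-489*t + S*t)) = (2144 + S)/(-488*t + S*t))
B(-776, -1770) - 1241688 = (2144 - 776)/((-1770)*(-488 - 776)) - 1241688 = -1/1770*1368/(-1264) - 1241688 = -1/1770*(-1/1264)*1368 - 1241688 = 57/93220 - 1241688 = -115750155303/93220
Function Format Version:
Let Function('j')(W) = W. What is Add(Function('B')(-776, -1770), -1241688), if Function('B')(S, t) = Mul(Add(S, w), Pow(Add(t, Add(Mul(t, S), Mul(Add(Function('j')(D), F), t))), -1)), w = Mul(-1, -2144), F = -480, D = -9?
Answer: Rational(-115750155303, 93220) ≈ -1.2417e+6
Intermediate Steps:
w = 2144
Function('B')(S, t) = Mul(Pow(Add(Mul(-488, t), Mul(S, t)), -1), Add(2144, S)) (Function('B')(S, t) = Mul(Add(S, 2144), Pow(Add(t, Add(Mul(t, S), Mul(Add(-9, -480), t))), -1)) = Mul(Add(2144, S), Pow(Add(t, Add(Mul(S, t), Mul(-489, t))), -1)) = Mul(Add(2144, S), Pow(Add(t, Add(Mul(-489, t), Mul(S, t))), -1)) = Mul(Add(2144, S), Pow(Add(Mul(-488, t), Mul(S, t)), -1)) = Mul(Pow(Add(Mul(-488, t), Mul(S, t)), -1), Add(2144, S)))
Add(Function('B')(-776, -1770), -1241688) = Add(Mul(Pow(-1770, -1), Pow(Add(-488, -776), -1), Add(2144, -776)), -1241688) = Add(Mul(Rational(-1, 1770), Pow(-1264, -1), 1368), -1241688) = Add(Mul(Rational(-1, 1770), Rational(-1, 1264), 1368), -1241688) = Add(Rational(57, 93220), -1241688) = Rational(-115750155303, 93220)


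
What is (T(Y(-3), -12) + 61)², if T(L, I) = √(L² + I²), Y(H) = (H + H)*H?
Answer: 4189 + 732*√13 ≈ 6828.3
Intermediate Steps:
Y(H) = 2*H² (Y(H) = (2*H)*H = 2*H²)
T(L, I) = √(I² + L²)
(T(Y(-3), -12) + 61)² = (√((-12)² + (2*(-3)²)²) + 61)² = (√(144 + (2*9)²) + 61)² = (√(144 + 18²) + 61)² = (√(144 + 324) + 61)² = (√468 + 61)² = (6*√13 + 61)² = (61 + 6*√13)²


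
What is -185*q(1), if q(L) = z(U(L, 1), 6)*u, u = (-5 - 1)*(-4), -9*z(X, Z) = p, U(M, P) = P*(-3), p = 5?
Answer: 7400/3 ≈ 2466.7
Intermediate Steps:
U(M, P) = -3*P
z(X, Z) = -5/9 (z(X, Z) = -1/9*5 = -5/9)
u = 24 (u = -6*(-4) = 24)
q(L) = -40/3 (q(L) = -5/9*24 = -40/3)
-185*q(1) = -185*(-40/3) = 7400/3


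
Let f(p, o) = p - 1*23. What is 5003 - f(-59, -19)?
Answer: 5085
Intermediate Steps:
f(p, o) = -23 + p (f(p, o) = p - 23 = -23 + p)
5003 - f(-59, -19) = 5003 - (-23 - 59) = 5003 - 1*(-82) = 5003 + 82 = 5085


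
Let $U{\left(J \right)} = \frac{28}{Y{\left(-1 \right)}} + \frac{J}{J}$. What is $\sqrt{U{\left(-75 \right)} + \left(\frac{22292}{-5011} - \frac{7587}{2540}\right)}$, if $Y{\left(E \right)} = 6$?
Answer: $\frac{i \sqrt{644785644781605}}{19091910} \approx 1.33 i$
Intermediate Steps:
$U{\left(J \right)} = \frac{17}{3}$ ($U{\left(J \right)} = \frac{28}{6} + \frac{J}{J} = 28 \cdot \frac{1}{6} + 1 = \frac{14}{3} + 1 = \frac{17}{3}$)
$\sqrt{U{\left(-75 \right)} + \left(\frac{22292}{-5011} - \frac{7587}{2540}\right)} = \sqrt{\frac{17}{3} + \left(\frac{22292}{-5011} - \frac{7587}{2540}\right)} = \sqrt{\frac{17}{3} + \left(22292 \left(- \frac{1}{5011}\right) - \frac{7587}{2540}\right)} = \sqrt{\frac{17}{3} - \frac{94640137}{12727940}} = \sqrt{- \frac{67545431}{38183820}} = \frac{i \sqrt{644785644781605}}{19091910}$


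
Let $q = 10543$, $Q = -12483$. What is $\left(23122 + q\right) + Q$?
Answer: $21182$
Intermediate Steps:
$\left(23122 + q\right) + Q = \left(23122 + 10543\right) - 12483 = 33665 - 12483 = 21182$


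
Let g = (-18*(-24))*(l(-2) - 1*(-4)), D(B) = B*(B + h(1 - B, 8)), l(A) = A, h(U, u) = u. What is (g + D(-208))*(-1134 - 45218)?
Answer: -1968291328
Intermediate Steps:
D(B) = B*(8 + B) (D(B) = B*(B + 8) = B*(8 + B))
g = 864 (g = (-18*(-24))*(-2 - 1*(-4)) = 432*(-2 + 4) = 432*2 = 864)
(g + D(-208))*(-1134 - 45218) = (864 - 208*(8 - 208))*(-1134 - 45218) = (864 - 208*(-200))*(-46352) = (864 + 41600)*(-46352) = 42464*(-46352) = -1968291328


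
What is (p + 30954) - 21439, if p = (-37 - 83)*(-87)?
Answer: 19955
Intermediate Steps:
p = 10440 (p = -120*(-87) = 10440)
(p + 30954) - 21439 = (10440 + 30954) - 21439 = 41394 - 21439 = 19955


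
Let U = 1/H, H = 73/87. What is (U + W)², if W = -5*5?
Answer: 3020644/5329 ≈ 566.83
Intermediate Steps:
H = 73/87 (H = 73*(1/87) = 73/87 ≈ 0.83908)
W = -25
U = 87/73 (U = 1/(73/87) = 87/73 ≈ 1.1918)
(U + W)² = (87/73 - 25)² = (-1738/73)² = 3020644/5329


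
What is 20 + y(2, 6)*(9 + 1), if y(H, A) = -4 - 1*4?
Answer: -60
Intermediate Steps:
y(H, A) = -8 (y(H, A) = -4 - 4 = -8)
20 + y(2, 6)*(9 + 1) = 20 - 8*(9 + 1) = 20 - 8*10 = 20 - 80 = -60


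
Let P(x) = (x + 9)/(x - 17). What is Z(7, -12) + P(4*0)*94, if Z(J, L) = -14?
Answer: -1084/17 ≈ -63.765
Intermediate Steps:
P(x) = (9 + x)/(-17 + x)
Z(7, -12) + P(4*0)*94 = -14 + ((9 + 4*0)/(-17 + 4*0))*94 = -14 + ((9 + 0)/(-17 + 0))*94 = -14 + (9/(-17))*94 = -14 - 1/17*9*94 = -14 - 9/17*94 = -14 - 846/17 = -1084/17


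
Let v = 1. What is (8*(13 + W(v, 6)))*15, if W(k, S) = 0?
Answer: 1560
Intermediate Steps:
(8*(13 + W(v, 6)))*15 = (8*(13 + 0))*15 = (8*13)*15 = 104*15 = 1560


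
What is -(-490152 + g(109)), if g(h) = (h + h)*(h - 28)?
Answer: 472494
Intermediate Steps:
g(h) = 2*h*(-28 + h) (g(h) = (2*h)*(-28 + h) = 2*h*(-28 + h))
-(-490152 + g(109)) = -(-490152 + 2*109*(-28 + 109)) = -(-490152 + 2*109*81) = -(-490152 + 17658) = -1*(-472494) = 472494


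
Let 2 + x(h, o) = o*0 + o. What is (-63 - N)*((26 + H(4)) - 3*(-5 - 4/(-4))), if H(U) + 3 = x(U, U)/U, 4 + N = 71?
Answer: -4615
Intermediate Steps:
x(h, o) = -2 + o (x(h, o) = -2 + (o*0 + o) = -2 + (0 + o) = -2 + o)
N = 67 (N = -4 + 71 = 67)
H(U) = -3 + (-2 + U)/U
(-63 - N)*((26 + H(4)) - 3*(-5 - 4/(-4))) = (-63 - 1*67)*((26 + (-2 - 2/4)) - 3*(-5 - 4/(-4))) = (-63 - 67)*((26 + (-2 - 2*1/4)) - 3*(-5 - 4*(-1/4))) = -130*((26 + (-2 - 1/2)) - 3*(-5 + 1)) = -130*((26 - 5/2) - 3*(-4)) = -130*(47/2 + 12) = -130*71/2 = -4615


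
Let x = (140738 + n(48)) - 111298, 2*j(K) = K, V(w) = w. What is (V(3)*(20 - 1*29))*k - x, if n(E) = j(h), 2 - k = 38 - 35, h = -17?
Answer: -58809/2 ≈ -29405.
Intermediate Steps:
j(K) = K/2
k = -1 (k = 2 - (38 - 35) = 2 - 1*3 = 2 - 3 = -1)
n(E) = -17/2 (n(E) = (½)*(-17) = -17/2)
x = 58863/2 (x = (140738 - 17/2) - 111298 = 281459/2 - 111298 = 58863/2 ≈ 29432.)
(V(3)*(20 - 1*29))*k - x = (3*(20 - 1*29))*(-1) - 1*58863/2 = (3*(20 - 29))*(-1) - 58863/2 = (3*(-9))*(-1) - 58863/2 = -27*(-1) - 58863/2 = 27 - 58863/2 = -58809/2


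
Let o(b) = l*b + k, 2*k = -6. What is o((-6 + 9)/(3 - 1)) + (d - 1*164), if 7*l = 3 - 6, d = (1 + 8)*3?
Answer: -1969/14 ≈ -140.64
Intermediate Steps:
d = 27 (d = 9*3 = 27)
k = -3 (k = (1/2)*(-6) = -3)
l = -3/7 (l = (3 - 6)/7 = (1/7)*(-3) = -3/7 ≈ -0.42857)
o(b) = -3 - 3*b/7 (o(b) = -3*b/7 - 3 = -3 - 3*b/7)
o((-6 + 9)/(3 - 1)) + (d - 1*164) = (-3 - 3*(-6 + 9)/(7*(3 - 1))) + (27 - 1*164) = (-3 - 9/(7*2)) + (27 - 164) = (-3 - 9/(7*2)) - 137 = (-3 - 3/7*3/2) - 137 = (-3 - 9/14) - 137 = -51/14 - 137 = -1969/14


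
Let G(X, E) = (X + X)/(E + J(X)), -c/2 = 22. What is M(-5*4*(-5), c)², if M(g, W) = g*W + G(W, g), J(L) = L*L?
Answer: 5015906702884/259081 ≈ 1.9360e+7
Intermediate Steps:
J(L) = L²
c = -44 (c = -2*22 = -44)
G(X, E) = 2*X/(E + X²) (G(X, E) = (X + X)/(E + X²) = (2*X)/(E + X²) = 2*X/(E + X²))
M(g, W) = W*g + 2*W/(g + W²) (M(g, W) = g*W + 2*W/(g + W²) = W*g + 2*W/(g + W²))
M(-5*4*(-5), c)² = (-44*(2 + (-5*4*(-5))*(-5*4*(-5) + (-44)²))/(-5*4*(-5) + (-44)²))² = (-44*(2 + (-20*(-5))*(-20*(-5) + 1936))/(-20*(-5) + 1936))² = (-44*(2 + 100*(100 + 1936))/(100 + 1936))² = (-44*(2 + 100*2036)/2036)² = (-44*1/2036*(2 + 203600))² = (-44*1/2036*203602)² = (-2239622/509)² = 5015906702884/259081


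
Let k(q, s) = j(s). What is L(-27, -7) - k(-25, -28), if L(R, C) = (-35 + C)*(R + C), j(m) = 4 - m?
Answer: 1396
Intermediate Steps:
L(R, C) = (-35 + C)*(C + R)
k(q, s) = 4 - s
L(-27, -7) - k(-25, -28) = ((-7)**2 - 35*(-7) - 35*(-27) - 7*(-27)) - (4 - 1*(-28)) = (49 + 245 + 945 + 189) - (4 + 28) = 1428 - 1*32 = 1428 - 32 = 1396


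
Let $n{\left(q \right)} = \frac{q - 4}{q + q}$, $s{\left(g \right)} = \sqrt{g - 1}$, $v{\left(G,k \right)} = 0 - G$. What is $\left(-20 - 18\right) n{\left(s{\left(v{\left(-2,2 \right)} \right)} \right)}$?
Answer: $57$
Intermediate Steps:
$v{\left(G,k \right)} = - G$
$s{\left(g \right)} = \sqrt{-1 + g}$
$n{\left(q \right)} = \frac{-4 + q}{2 q}$
$\left(-20 - 18\right) n{\left(s{\left(v{\left(-2,2 \right)} \right)} \right)} = \left(-20 - 18\right) \frac{-4 + \sqrt{-1 - -2}}{2 \sqrt{-1 - -2}} = \left(-20 - 18\right) \frac{-4 + \sqrt{-1 + 2}}{2 \sqrt{-1 + 2}} = - 38 \frac{-4 + \sqrt{1}}{2 \sqrt{1}} = - 38 \frac{-4 + 1}{2 \cdot 1} = - 38 \cdot \frac{1}{2} \cdot 1 \left(-3\right) = \left(-38\right) \left(- \frac{3}{2}\right) = 57$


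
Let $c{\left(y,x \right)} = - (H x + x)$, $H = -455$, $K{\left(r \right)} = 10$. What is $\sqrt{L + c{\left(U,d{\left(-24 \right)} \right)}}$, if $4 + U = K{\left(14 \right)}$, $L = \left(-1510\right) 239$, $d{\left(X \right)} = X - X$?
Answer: $i \sqrt{360890} \approx 600.74 i$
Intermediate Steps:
$d{\left(X \right)} = 0$
$L = -360890$
$U = 6$ ($U = -4 + 10 = 6$)
$c{\left(y,x \right)} = 454 x$ ($c{\left(y,x \right)} = - (- 455 x + x) = - \left(-454\right) x = 454 x$)
$\sqrt{L + c{\left(U,d{\left(-24 \right)} \right)}} = \sqrt{-360890 + 454 \cdot 0} = \sqrt{-360890 + 0} = \sqrt{-360890} = i \sqrt{360890}$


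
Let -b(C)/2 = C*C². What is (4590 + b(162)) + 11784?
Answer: -8486682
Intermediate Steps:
b(C) = -2*C³ (b(C) = -2*C*C² = -2*C³)
(4590 + b(162)) + 11784 = (4590 - 2*162³) + 11784 = (4590 - 2*4251528) + 11784 = (4590 - 8503056) + 11784 = -8498466 + 11784 = -8486682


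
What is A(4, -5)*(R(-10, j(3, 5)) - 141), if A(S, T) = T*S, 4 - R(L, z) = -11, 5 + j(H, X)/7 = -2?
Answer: 2520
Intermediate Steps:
j(H, X) = -49 (j(H, X) = -35 + 7*(-2) = -35 - 14 = -49)
R(L, z) = 15 (R(L, z) = 4 - 1*(-11) = 4 + 11 = 15)
A(S, T) = S*T
A(4, -5)*(R(-10, j(3, 5)) - 141) = (4*(-5))*(15 - 141) = -20*(-126) = 2520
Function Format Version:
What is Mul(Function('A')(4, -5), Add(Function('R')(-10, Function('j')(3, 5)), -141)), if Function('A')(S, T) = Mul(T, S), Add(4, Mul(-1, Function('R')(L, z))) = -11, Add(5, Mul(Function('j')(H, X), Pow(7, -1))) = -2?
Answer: 2520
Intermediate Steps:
Function('j')(H, X) = -49 (Function('j')(H, X) = Add(-35, Mul(7, -2)) = Add(-35, -14) = -49)
Function('R')(L, z) = 15 (Function('R')(L, z) = Add(4, Mul(-1, -11)) = Add(4, 11) = 15)
Function('A')(S, T) = Mul(S, T)
Mul(Function('A')(4, -5), Add(Function('R')(-10, Function('j')(3, 5)), -141)) = Mul(Mul(4, -5), Add(15, -141)) = Mul(-20, -126) = 2520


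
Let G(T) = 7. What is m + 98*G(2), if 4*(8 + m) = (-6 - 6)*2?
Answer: 672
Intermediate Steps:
m = -14 (m = -8 + ((-6 - 6)*2)/4 = -8 + (-12*2)/4 = -8 + (¼)*(-24) = -8 - 6 = -14)
m + 98*G(2) = -14 + 98*7 = -14 + 686 = 672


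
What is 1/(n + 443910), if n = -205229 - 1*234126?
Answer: 1/4555 ≈ 0.00021954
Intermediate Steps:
n = -439355 (n = -205229 - 234126 = -439355)
1/(n + 443910) = 1/(-439355 + 443910) = 1/4555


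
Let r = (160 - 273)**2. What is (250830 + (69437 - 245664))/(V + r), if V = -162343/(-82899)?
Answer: 6184514097/1058699674 ≈ 5.8416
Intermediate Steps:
r = 12769 (r = (-113)**2 = 12769)
V = 162343/82899 (V = -162343*(-1/82899) = 162343/82899 ≈ 1.9583)
(250830 + (69437 - 245664))/(V + r) = (250830 + (69437 - 245664))/(162343/82899 + 12769) = (250830 - 176227)/(1058699674/82899) = 74603*(82899/1058699674) = 6184514097/1058699674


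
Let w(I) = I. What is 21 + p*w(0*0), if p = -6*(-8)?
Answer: 21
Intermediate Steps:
p = 48
21 + p*w(0*0) = 21 + 48*(0*0) = 21 + 48*0 = 21 + 0 = 21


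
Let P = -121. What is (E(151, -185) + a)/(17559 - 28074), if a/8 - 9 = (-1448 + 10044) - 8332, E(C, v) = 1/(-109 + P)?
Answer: -502319/2418450 ≈ -0.20770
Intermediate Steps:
E(C, v) = -1/230 (E(C, v) = 1/(-109 - 121) = 1/(-230) = -1/230)
a = 2184 (a = 72 + 8*((-1448 + 10044) - 8332) = 72 + 8*(8596 - 8332) = 72 + 8*264 = 72 + 2112 = 2184)
(E(151, -185) + a)/(17559 - 28074) = (-1/230 + 2184)/(17559 - 28074) = (502319/230)/(-10515) = (502319/230)*(-1/10515) = -502319/2418450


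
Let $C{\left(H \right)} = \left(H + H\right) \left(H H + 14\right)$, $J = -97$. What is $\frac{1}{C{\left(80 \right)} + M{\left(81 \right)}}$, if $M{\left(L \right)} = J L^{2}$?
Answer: $\frac{1}{389823} \approx 2.5653 \cdot 10^{-6}$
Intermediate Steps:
$M{\left(L \right)} = - 97 L^{2}$
$C{\left(H \right)} = 2 H \left(14 + H^{2}\right)$ ($C{\left(H \right)} = 2 H \left(H^{2} + 14\right) = 2 H \left(14 + H^{2}\right)$)
$\frac{1}{C{\left(80 \right)} + M{\left(81 \right)}} = \frac{1}{2 \cdot 80 \left(14 + 80^{2}\right) - 97 \cdot 81^{2}} = \frac{1}{2 \cdot 80 \left(14 + 6400\right) - 636417} = \frac{1}{2 \cdot 80 \cdot 6414 - 636417} = \frac{1}{1026240 - 636417} = \frac{1}{389823}$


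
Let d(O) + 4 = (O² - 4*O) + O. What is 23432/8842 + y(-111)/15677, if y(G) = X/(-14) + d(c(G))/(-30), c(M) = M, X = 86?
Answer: 3817388108/1455468357 ≈ 2.6228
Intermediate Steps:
d(O) = -4 + O² - 3*O (d(O) = -4 + ((O² - 4*O) + O) = -4 + (O² - 3*O) = -4 + O² - 3*O)
y(G) = -631/105 - G²/30 + G/10 (y(G) = 86/(-14) + (-4 + G² - 3*G)/(-30) = 86*(-1/14) + (-4 + G² - 3*G)*(-1/30) = -43/7 + (2/15 - G²/30 + G/10) = -631/105 - G²/30 + G/10)
23432/8842 + y(-111)/15677 = 23432/8842 + (-631/105 - 1/30*(-111)² + (⅒)*(-111))/15677 = 23432*(1/8842) + (-631/105 - 1/30*12321 - 111/10)*(1/15677) = 11716/4421 + (-631/105 - 4107/10 - 111/10)*(1/15677) = 11716/4421 - 8984/21*1/15677 = 11716/4421 - 8984/329217 = 3817388108/1455468357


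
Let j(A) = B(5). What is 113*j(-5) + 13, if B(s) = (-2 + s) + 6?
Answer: 1030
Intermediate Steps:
B(s) = 4 + s
j(A) = 9 (j(A) = 4 + 5 = 9)
113*j(-5) + 13 = 113*9 + 13 = 1017 + 13 = 1030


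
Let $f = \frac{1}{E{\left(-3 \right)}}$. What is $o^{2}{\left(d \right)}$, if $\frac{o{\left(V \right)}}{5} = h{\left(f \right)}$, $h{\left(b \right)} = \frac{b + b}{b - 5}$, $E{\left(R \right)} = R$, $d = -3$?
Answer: $\frac{25}{64} \approx 0.39063$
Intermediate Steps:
$f = - \frac{1}{3}$ ($f = \frac{1}{-3} = - \frac{1}{3} \approx -0.33333$)
$h{\left(b \right)} = \frac{2 b}{-5 + b}$
$o{\left(V \right)} = \frac{5}{8}$ ($o{\left(V \right)} = 5 \cdot 2 \left(- \frac{1}{3}\right) \frac{1}{-5 - \frac{1}{3}} = 5 \cdot 2 \left(- \frac{1}{3}\right) \frac{1}{- \frac{16}{3}} = 5 \cdot 2 \left(- \frac{1}{3}\right) \left(- \frac{3}{16}\right) = 5 \cdot \frac{1}{8} = \frac{5}{8}$)
$o^{2}{\left(d \right)} = \left(\frac{5}{8}\right)^{2} = \frac{25}{64}$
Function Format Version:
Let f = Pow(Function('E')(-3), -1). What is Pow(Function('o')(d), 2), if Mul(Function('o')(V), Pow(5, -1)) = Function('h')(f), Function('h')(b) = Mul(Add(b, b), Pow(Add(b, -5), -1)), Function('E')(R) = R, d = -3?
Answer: Rational(25, 64) ≈ 0.39063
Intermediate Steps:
f = Rational(-1, 3) (f = Pow(-3, -1) = Rational(-1, 3) ≈ -0.33333)
Function('h')(b) = Mul(2, b, Pow(Add(-5, b), -1)) (Function('h')(b) = Mul(Mul(2, b), Pow(Add(-5, b), -1)) = Mul(2, b, Pow(Add(-5, b), -1)))
Function('o')(V) = Rational(5, 8) (Function('o')(V) = Mul(5, Mul(2, Rational(-1, 3), Pow(Add(-5, Rational(-1, 3)), -1))) = Mul(5, Mul(2, Rational(-1, 3), Pow(Rational(-16, 3), -1))) = Mul(5, Mul(2, Rational(-1, 3), Rational(-3, 16))) = Mul(5, Rational(1, 8)) = Rational(5, 8))
Pow(Function('o')(d), 2) = Pow(Rational(5, 8), 2) = Rational(25, 64)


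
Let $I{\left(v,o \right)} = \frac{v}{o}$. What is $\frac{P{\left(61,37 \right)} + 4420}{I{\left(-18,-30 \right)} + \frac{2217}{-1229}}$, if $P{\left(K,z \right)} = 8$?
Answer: $- \frac{503890}{137} \approx -3678.0$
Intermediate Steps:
$\frac{P{\left(61,37 \right)} + 4420}{I{\left(-18,-30 \right)} + \frac{2217}{-1229}} = \frac{8 + 4420}{- \frac{18}{-30} + \frac{2217}{-1229}} = \frac{4428}{\left(-18\right) \left(- \frac{1}{30}\right) + 2217 \left(- \frac{1}{1229}\right)} = \frac{4428}{\frac{3}{5} - \frac{2217}{1229}} = \frac{4428}{- \frac{7398}{6145}} = 4428 \left(- \frac{6145}{7398}\right) = - \frac{503890}{137}$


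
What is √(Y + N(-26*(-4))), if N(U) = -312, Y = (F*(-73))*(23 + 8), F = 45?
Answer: I*√102147 ≈ 319.6*I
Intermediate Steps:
Y = -101835 (Y = (45*(-73))*(23 + 8) = -3285*31 = -101835)
√(Y + N(-26*(-4))) = √(-101835 - 312) = √(-102147) = I*√102147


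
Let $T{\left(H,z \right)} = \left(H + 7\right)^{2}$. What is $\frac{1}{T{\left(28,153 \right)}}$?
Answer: $\frac{1}{1225} \approx 0.00081633$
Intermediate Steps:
$T{\left(H,z \right)} = \left(7 + H\right)^{2}$
$\frac{1}{T{\left(28,153 \right)}} = \frac{1}{\left(7 + 28\right)^{2}} = \frac{1}{35^{2}} = \frac{1}{1225}$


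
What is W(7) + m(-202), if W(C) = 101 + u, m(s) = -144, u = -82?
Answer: -125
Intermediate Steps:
W(C) = 19 (W(C) = 101 - 82 = 19)
W(7) + m(-202) = 19 - 144 = -125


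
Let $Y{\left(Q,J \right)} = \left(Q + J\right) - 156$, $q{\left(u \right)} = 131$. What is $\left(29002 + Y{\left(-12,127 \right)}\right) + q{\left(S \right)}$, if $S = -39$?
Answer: $29092$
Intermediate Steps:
$Y{\left(Q,J \right)} = -156 + J + Q$ ($Y{\left(Q,J \right)} = \left(J + Q\right) - 156 = -156 + J + Q$)
$\left(29002 + Y{\left(-12,127 \right)}\right) + q{\left(S \right)} = \left(29002 - 41\right) + 131 = 28961 + 131 = 29092$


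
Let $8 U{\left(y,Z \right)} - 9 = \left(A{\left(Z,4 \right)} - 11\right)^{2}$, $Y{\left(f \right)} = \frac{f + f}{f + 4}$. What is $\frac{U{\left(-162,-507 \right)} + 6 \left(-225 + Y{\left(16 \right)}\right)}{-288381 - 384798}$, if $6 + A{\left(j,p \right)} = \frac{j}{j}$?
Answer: $\frac{52291}{26927160} \approx 0.0019419$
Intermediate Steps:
$A{\left(j,p \right)} = -5$ ($A{\left(j,p \right)} = -6 + \frac{j}{j} = -6 + 1 = -5$)
$Y{\left(f \right)} = \frac{2 f}{4 + f}$
$U{\left(y,Z \right)} = \frac{265}{8}$ ($U{\left(y,Z \right)} = \frac{9}{8} + \frac{\left(-5 - 11\right)^{2}}{8} = \frac{9}{8} + \frac{\left(-16\right)^{2}}{8} = \frac{9}{8} + \frac{1}{8} \cdot 256 = \frac{9}{8} + 32 = \frac{265}{8}$)
$\frac{U{\left(-162,-507 \right)} + 6 \left(-225 + Y{\left(16 \right)}\right)}{-288381 - 384798} = \frac{\frac{265}{8} + 6 \left(-225 + 2 \cdot 16 \frac{1}{4 + 16}\right)}{-288381 - 384798} = \frac{\frac{265}{8} + 6 \left(-225 + 2 \cdot 16 \cdot \frac{1}{20}\right)}{-673179} = \left(\frac{265}{8} + 6 \left(-225 + 2 \cdot 16 \cdot \frac{1}{20}\right)\right) \left(- \frac{1}{673179}\right) = \left(\frac{265}{8} + 6 \left(-225 + \frac{8}{5}\right)\right) \left(- \frac{1}{673179}\right) = \left(\frac{265}{8} + 6 \left(- \frac{1117}{5}\right)\right) \left(- \frac{1}{673179}\right) = \left(\frac{265}{8} - \frac{6702}{5}\right) \left(- \frac{1}{673179}\right) = \left(- \frac{52291}{40}\right) \left(- \frac{1}{673179}\right) = \frac{52291}{26927160}$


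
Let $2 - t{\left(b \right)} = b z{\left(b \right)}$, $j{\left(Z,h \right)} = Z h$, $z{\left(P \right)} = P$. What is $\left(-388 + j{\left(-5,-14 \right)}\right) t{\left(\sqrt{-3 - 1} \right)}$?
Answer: $-1908$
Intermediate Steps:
$t{\left(b \right)} = 2 - b^{2}$ ($t{\left(b \right)} = 2 - b b = 2 - b^{2}$)
$\left(-388 + j{\left(-5,-14 \right)}\right) t{\left(\sqrt{-3 - 1} \right)} = \left(-388 - -70\right) \left(2 - \left(\sqrt{-3 - 1}\right)^{2}\right) = \left(-388 + 70\right) \left(2 - \left(\sqrt{-4}\right)^{2}\right) = - 318 \left(2 - \left(2 i\right)^{2}\right) = - 318 \left(2 - -4\right) = - 318 \left(2 + 4\right) = \left(-318\right) 6 = -1908$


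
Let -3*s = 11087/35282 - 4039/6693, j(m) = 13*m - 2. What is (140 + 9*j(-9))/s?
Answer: -28675904166/2969509 ≈ -9656.8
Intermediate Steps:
j(m) = -2 + 13*m
s = 2969509/30801186 (s = -(11087/35282 - 4039/6693)/3 = -⅓*(-2969509/10267062) = 2969509/30801186 ≈ 0.096409)
(140 + 9*j(-9))/s = (140 + 9*(-2 + 13*(-9)))/(2969509/30801186) = (140 + 9*(-2 - 117))*(30801186/2969509) = (140 + 9*(-119))*(30801186/2969509) = (140 - 1071)*(30801186/2969509) = -931*30801186/2969509 = -28675904166/2969509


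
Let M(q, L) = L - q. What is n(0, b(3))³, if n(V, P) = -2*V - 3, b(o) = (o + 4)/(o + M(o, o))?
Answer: -27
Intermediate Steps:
b(o) = (4 + o)/o (b(o) = (o + 4)/(o + (o - o)) = (4 + o)/(o + 0) = (4 + o)/o)
n(V, P) = -3 - 2*V
n(0, b(3))³ = (-3 - 2*0)³ = (-3 + 0)³ = (-3)³ = -27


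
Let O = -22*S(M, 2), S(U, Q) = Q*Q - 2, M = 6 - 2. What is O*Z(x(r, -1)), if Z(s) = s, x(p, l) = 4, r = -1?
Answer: -176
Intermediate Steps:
M = 4
S(U, Q) = -2 + Q**2 (S(U, Q) = Q**2 - 2 = -2 + Q**2)
O = -44 (O = -22*(-2 + 2**2) = -22*(-2 + 4) = -22*2 = -44)
O*Z(x(r, -1)) = -44*4 = -176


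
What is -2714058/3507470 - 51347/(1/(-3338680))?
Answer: 300644898967963571/1753735 ≈ 1.7143e+11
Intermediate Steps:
-2714058/3507470 - 51347/(1/(-3338680)) = -2714058*1/3507470 - 51347/(-1/3338680) = -1357029/1753735 - 51347*(-3338680) = -1357029/1753735 + 171431201960 = 300644898967963571/1753735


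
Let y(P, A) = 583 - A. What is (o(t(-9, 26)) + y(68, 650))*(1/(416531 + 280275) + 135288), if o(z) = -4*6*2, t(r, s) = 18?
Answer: -10840991364835/696806 ≈ -1.5558e+7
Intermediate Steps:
o(z) = -48 (o(z) = -24*2 = -48)
(o(t(-9, 26)) + y(68, 650))*(1/(416531 + 280275) + 135288) = (-48 + (583 - 1*650))*(1/(416531 + 280275) + 135288) = (-48 + (583 - 650))*(1/696806 + 135288) = (-48 - 67)*(1/696806 + 135288) = -115*94269490129/696806 = -10840991364835/696806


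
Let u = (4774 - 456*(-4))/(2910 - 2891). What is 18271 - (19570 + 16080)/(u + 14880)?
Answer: 2642725914/144659 ≈ 18269.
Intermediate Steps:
u = 6598/19 (u = (4774 + 1824)/19 = 6598*(1/19) = 6598/19 ≈ 347.26)
18271 - (19570 + 16080)/(u + 14880) = 18271 - (19570 + 16080)/(6598/19 + 14880) = 18271 - 35650/289318/19 = 18271 - 35650*19/289318 = 18271 - 1*338675/144659 = 18271 - 338675/144659 = 2642725914/144659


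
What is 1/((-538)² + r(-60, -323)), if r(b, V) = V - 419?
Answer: 1/288702 ≈ 3.4638e-6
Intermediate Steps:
r(b, V) = -419 + V
1/((-538)² + r(-60, -323)) = 1/((-538)² + (-419 - 323)) = 1/(289444 - 742) = 1/288702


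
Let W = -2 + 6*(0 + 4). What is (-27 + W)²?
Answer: 25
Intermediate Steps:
W = 22 (W = -2 + 6*4 = -2 + 24 = 22)
(-27 + W)² = (-27 + 22)² = (-5)² = 25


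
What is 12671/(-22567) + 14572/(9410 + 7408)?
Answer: 57872723/189765903 ≈ 0.30497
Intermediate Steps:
12671/(-22567) + 14572/(9410 + 7408) = 12671*(-1/22567) + 14572/16818 = -12671/22567 + 14572*(1/16818) = -12671/22567 + 7286/8409 = 57872723/189765903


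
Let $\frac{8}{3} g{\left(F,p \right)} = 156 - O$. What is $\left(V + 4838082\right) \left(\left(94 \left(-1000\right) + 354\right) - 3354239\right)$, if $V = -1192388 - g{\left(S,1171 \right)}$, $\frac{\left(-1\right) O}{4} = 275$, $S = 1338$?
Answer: $-12568309703355$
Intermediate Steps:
$O = -1100$ ($O = \left(-4\right) 275 = -1100$)
$g{\left(F,p \right)} = 471$ ($g{\left(F,p \right)} = \frac{3 \left(156 - -1100\right)}{8} = \frac{3 \left(156 + 1100\right)}{8} = \frac{3}{8} \cdot 1256 = 471$)
$V = -1192859$ ($V = -1192388 - 471 = -1192859$)
$\left(V + 4838082\right) \left(\left(94 \left(-1000\right) + 354\right) - 3354239\right) = \left(-1192859 + 4838082\right) \left(\left(94 \left(-1000\right) + 354\right) - 3354239\right) = 3645223 \left(\left(-94000 + 354\right) - 3354239\right) = 3645223 \left(-93646 - 3354239\right) = 3645223 \left(-3447885\right) = -12568309703355$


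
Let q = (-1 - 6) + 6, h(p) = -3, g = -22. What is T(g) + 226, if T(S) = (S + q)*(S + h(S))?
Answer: 801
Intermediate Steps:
q = -1 (q = -7 + 6 = -1)
T(S) = (-1 + S)*(-3 + S) (T(S) = (S - 1)*(S - 3) = (-1 + S)*(-3 + S))
T(g) + 226 = (3 + (-22)**2 - 4*(-22)) + 226 = (3 + 484 + 88) + 226 = 575 + 226 = 801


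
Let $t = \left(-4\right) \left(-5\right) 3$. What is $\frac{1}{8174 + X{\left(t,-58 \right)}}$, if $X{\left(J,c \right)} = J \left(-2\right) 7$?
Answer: $\frac{1}{7334} \approx 0.00013635$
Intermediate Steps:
$t = 60$ ($t = 20 \cdot 3 = 60$)
$X{\left(J,c \right)} = - 14 J$ ($X{\left(J,c \right)} = - 2 J 7 = - 14 J$)
$\frac{1}{8174 + X{\left(t,-58 \right)}} = \frac{1}{8174 - 840} = \frac{1}{7334}$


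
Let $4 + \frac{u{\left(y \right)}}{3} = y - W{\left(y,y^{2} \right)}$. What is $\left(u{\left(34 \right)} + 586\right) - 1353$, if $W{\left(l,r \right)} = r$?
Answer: $-4145$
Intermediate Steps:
$u{\left(y \right)} = -12 - 3 y^{2} + 3 y$ ($u{\left(y \right)} = -12 + 3 \left(y - y^{2}\right) = -12 - \left(- 3 y + 3 y^{2}\right) = -12 - 3 y^{2} + 3 y$)
$\left(u{\left(34 \right)} + 586\right) - 1353 = \left(\left(-12 - 3 \cdot 34^{2} + 3 \cdot 34\right) + 586\right) - 1353 = \left(\left(-12 - 3468 + 102\right) + 586\right) - 1353 = \left(-3378 + 586\right) - 1353 = -2792 - 1353 = -4145$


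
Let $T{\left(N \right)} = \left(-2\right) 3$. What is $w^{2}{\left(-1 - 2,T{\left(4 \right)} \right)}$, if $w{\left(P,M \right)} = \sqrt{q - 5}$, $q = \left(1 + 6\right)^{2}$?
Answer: $44$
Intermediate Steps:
$T{\left(N \right)} = -6$
$q = 49$ ($q = 7^{2} = 49$)
$w{\left(P,M \right)} = 2 \sqrt{11}$ ($w{\left(P,M \right)} = \sqrt{49 - 5} = \sqrt{44} = 2 \sqrt{11}$)
$w^{2}{\left(-1 - 2,T{\left(4 \right)} \right)} = \left(2 \sqrt{11}\right)^{2} = 44$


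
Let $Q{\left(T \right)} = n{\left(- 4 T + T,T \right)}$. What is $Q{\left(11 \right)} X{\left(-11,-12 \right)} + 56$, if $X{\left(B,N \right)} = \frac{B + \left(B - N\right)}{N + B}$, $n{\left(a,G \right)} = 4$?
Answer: $\frac{1328}{23} \approx 57.739$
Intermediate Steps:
$Q{\left(T \right)} = 4$
$X{\left(B,N \right)} = \frac{- N + 2 B}{B + N}$
$Q{\left(11 \right)} X{\left(-11,-12 \right)} + 56 = 4 \frac{\left(-1\right) \left(-12\right) + 2 \left(-11\right)}{-11 - 12} + 56 = 4 \frac{12 - 22}{-23} + 56 = 4 \left(\left(- \frac{1}{23}\right) \left(-10\right)\right) + 56 = 4 \cdot \frac{10}{23} + 56 = \frac{40}{23} + 56 = \frac{1328}{23}$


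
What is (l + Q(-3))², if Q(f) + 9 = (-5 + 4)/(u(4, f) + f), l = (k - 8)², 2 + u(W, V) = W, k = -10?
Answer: 99856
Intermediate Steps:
u(W, V) = -2 + W
l = 324 (l = (-10 - 8)² = (-18)² = 324)
Q(f) = -9 - 1/(2 + f) (Q(f) = -9 + (-5 + 4)/((-2 + 4) + f) = -9 - 1/(2 + f))
(l + Q(-3))² = (324 + (-19 - 9*(-3))/(2 - 3))² = (324 + (-19 + 27)/(-1))² = (324 - 1*8)² = (324 - 8)² = 316² = 99856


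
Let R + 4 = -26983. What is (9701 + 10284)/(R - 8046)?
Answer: -19985/35033 ≈ -0.57046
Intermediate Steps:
R = -26987 (R = -4 - 26983 = -26987)
(9701 + 10284)/(R - 8046) = (9701 + 10284)/(-26987 - 8046) = 19985/(-35033) = 19985*(-1/35033) = -19985/35033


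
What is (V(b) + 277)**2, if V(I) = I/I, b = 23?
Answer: 77284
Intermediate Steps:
V(I) = 1
(V(b) + 277)**2 = (1 + 277)**2 = 278**2 = 77284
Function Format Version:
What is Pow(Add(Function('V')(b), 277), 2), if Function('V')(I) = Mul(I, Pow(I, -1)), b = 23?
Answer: 77284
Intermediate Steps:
Function('V')(I) = 1
Pow(Add(Function('V')(b), 277), 2) = Pow(Add(1, 277), 2) = Pow(278, 2) = 77284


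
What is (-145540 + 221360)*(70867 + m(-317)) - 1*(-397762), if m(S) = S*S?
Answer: 12992609682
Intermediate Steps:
m(S) = S²
(-145540 + 221360)*(70867 + m(-317)) - 1*(-397762) = (-145540 + 221360)*(70867 + (-317)²) - 1*(-397762) = 75820*(70867 + 100489) + 397762 = 75820*171356 + 397762 = 12992211920 + 397762 = 12992609682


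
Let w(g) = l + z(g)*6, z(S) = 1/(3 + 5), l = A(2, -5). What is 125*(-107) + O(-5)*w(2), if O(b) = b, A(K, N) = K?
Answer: -53555/4 ≈ -13389.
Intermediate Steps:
l = 2
z(S) = ⅛ (z(S) = 1/8 = ⅛)
w(g) = 11/4 (w(g) = 2 + (⅛)*6 = 2 + ¾ = 11/4)
125*(-107) + O(-5)*w(2) = 125*(-107) - 5*11/4 = -13375 - 55/4 = -53555/4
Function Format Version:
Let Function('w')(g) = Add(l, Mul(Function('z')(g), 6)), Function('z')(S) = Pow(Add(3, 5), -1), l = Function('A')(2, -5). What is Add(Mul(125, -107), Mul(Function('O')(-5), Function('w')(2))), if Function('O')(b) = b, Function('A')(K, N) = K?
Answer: Rational(-53555, 4) ≈ -13389.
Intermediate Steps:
l = 2
Function('z')(S) = Rational(1, 8) (Function('z')(S) = Pow(8, -1) = Rational(1, 8))
Function('w')(g) = Rational(11, 4) (Function('w')(g) = Add(2, Mul(Rational(1, 8), 6)) = Add(2, Rational(3, 4)) = Rational(11, 4))
Add(Mul(125, -107), Mul(Function('O')(-5), Function('w')(2))) = Add(Mul(125, -107), Mul(-5, Rational(11, 4))) = Add(-13375, Rational(-55, 4)) = Rational(-53555, 4)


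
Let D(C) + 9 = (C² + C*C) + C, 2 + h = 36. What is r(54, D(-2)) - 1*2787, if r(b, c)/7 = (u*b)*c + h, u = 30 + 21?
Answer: -60383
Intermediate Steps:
h = 34 (h = -2 + 36 = 34)
u = 51
D(C) = -9 + C + 2*C² (D(C) = -9 + ((C² + C*C) + C) = -9 + ((C² + C²) + C) = -9 + (2*C² + C) = -9 + (C + 2*C²) = -9 + C + 2*C²)
r(b, c) = 238 + 357*b*c (r(b, c) = 7*((51*b)*c + 34) = 7*(51*b*c + 34) = 7*(34 + 51*b*c) = 238 + 357*b*c)
r(54, D(-2)) - 1*2787 = (238 + 357*54*(-9 - 2 + 2*(-2)²)) - 1*2787 = (238 + 357*54*(-9 - 2 + 2*4)) - 2787 = (238 + 357*54*(-9 - 2 + 8)) - 2787 = (238 + 357*54*(-3)) - 2787 = (238 - 57834) - 2787 = -57596 - 2787 = -60383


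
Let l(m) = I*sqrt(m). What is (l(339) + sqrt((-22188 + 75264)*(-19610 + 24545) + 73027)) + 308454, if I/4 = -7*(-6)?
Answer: 308454 + sqrt(262003087) + 168*sqrt(339) ≈ 3.2773e+5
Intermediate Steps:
I = 168 (I = 4*(-7*(-6)) = 4*42 = 168)
l(m) = 168*sqrt(m)
(l(339) + sqrt((-22188 + 75264)*(-19610 + 24545) + 73027)) + 308454 = (168*sqrt(339) + sqrt((-22188 + 75264)*(-19610 + 24545) + 73027)) + 308454 = (168*sqrt(339) + sqrt(53076*4935 + 73027)) + 308454 = (168*sqrt(339) + sqrt(261930060 + 73027)) + 308454 = (168*sqrt(339) + sqrt(262003087)) + 308454 = (sqrt(262003087) + 168*sqrt(339)) + 308454 = 308454 + sqrt(262003087) + 168*sqrt(339)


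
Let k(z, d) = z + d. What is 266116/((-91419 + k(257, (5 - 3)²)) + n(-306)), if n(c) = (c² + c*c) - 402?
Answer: 66529/23928 ≈ 2.7804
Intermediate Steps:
n(c) = -402 + 2*c² (n(c) = (c² + c²) - 402 = 2*c² - 402 = -402 + 2*c²)
k(z, d) = d + z
266116/((-91419 + k(257, (5 - 3)²)) + n(-306)) = 266116/((-91419 + ((5 - 3)² + 257)) + (-402 + 2*(-306)²)) = 266116/((-91419 + (2² + 257)) + (-402 + 2*93636)) = 266116/((-91419 + (4 + 257)) + (-402 + 187272)) = 266116/((-91419 + 261) + 186870) = 266116/(-91158 + 186870) = 266116/95712 = 266116*(1/95712) = 66529/23928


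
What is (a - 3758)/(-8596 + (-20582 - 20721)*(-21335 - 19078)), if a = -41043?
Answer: -44801/1669169543 ≈ -2.6840e-5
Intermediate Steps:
(a - 3758)/(-8596 + (-20582 - 20721)*(-21335 - 19078)) = (-41043 - 3758)/(-8596 + (-20582 - 20721)*(-21335 - 19078)) = -44801/(-8596 - 41303*(-40413)) = -44801/(-8596 + 1669178139) = -44801/1669169543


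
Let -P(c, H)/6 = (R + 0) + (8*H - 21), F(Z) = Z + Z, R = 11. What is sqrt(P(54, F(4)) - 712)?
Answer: 2*I*sqrt(259) ≈ 32.187*I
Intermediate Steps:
F(Z) = 2*Z
P(c, H) = 60 - 48*H (P(c, H) = -6*((11 + 0) + (8*H - 21)) = -6*(11 + (-21 + 8*H)) = -6*(-10 + 8*H) = 60 - 48*H)
sqrt(P(54, F(4)) - 712) = sqrt((60 - 96*4) - 712) = sqrt((60 - 48*8) - 712) = sqrt((60 - 384) - 712) = sqrt(-324 - 712) = sqrt(-1036) = 2*I*sqrt(259)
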